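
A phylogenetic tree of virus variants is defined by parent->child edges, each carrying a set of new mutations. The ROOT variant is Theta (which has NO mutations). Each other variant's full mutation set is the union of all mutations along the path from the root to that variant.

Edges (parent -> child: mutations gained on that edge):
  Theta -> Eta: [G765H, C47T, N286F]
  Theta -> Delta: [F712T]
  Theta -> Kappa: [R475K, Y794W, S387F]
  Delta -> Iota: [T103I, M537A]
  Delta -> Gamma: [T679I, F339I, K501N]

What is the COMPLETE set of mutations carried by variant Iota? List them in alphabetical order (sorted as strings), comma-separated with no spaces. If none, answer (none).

At Theta: gained [] -> total []
At Delta: gained ['F712T'] -> total ['F712T']
At Iota: gained ['T103I', 'M537A'] -> total ['F712T', 'M537A', 'T103I']

Answer: F712T,M537A,T103I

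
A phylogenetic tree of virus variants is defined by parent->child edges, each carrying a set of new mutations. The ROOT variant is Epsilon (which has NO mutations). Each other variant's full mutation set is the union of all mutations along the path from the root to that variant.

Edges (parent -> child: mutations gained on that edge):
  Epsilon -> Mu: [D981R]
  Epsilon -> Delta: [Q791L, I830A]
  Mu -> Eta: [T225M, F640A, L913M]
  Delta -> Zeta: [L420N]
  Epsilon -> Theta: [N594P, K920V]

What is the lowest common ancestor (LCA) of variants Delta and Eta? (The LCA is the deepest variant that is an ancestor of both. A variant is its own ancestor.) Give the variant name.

Path from root to Delta: Epsilon -> Delta
  ancestors of Delta: {Epsilon, Delta}
Path from root to Eta: Epsilon -> Mu -> Eta
  ancestors of Eta: {Epsilon, Mu, Eta}
Common ancestors: {Epsilon}
Walk up from Eta: Eta (not in ancestors of Delta), Mu (not in ancestors of Delta), Epsilon (in ancestors of Delta)
Deepest common ancestor (LCA) = Epsilon

Answer: Epsilon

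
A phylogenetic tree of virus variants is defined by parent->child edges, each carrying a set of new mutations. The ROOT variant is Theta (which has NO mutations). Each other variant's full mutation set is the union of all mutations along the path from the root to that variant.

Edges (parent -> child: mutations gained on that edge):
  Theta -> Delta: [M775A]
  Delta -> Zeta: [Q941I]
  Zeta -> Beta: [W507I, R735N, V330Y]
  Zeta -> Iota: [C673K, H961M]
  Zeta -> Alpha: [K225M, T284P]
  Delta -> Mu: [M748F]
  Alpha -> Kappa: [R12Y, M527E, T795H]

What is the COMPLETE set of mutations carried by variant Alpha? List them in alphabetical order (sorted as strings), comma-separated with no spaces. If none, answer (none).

Answer: K225M,M775A,Q941I,T284P

Derivation:
At Theta: gained [] -> total []
At Delta: gained ['M775A'] -> total ['M775A']
At Zeta: gained ['Q941I'] -> total ['M775A', 'Q941I']
At Alpha: gained ['K225M', 'T284P'] -> total ['K225M', 'M775A', 'Q941I', 'T284P']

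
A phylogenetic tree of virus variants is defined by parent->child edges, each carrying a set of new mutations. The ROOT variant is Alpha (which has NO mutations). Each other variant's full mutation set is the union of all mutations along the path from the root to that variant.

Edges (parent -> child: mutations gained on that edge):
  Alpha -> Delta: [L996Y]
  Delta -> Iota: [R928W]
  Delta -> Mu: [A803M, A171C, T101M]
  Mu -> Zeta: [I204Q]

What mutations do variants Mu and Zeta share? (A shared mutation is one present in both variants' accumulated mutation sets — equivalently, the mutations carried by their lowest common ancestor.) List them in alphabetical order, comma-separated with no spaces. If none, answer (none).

Answer: A171C,A803M,L996Y,T101M

Derivation:
Accumulating mutations along path to Mu:
  At Alpha: gained [] -> total []
  At Delta: gained ['L996Y'] -> total ['L996Y']
  At Mu: gained ['A803M', 'A171C', 'T101M'] -> total ['A171C', 'A803M', 'L996Y', 'T101M']
Mutations(Mu) = ['A171C', 'A803M', 'L996Y', 'T101M']
Accumulating mutations along path to Zeta:
  At Alpha: gained [] -> total []
  At Delta: gained ['L996Y'] -> total ['L996Y']
  At Mu: gained ['A803M', 'A171C', 'T101M'] -> total ['A171C', 'A803M', 'L996Y', 'T101M']
  At Zeta: gained ['I204Q'] -> total ['A171C', 'A803M', 'I204Q', 'L996Y', 'T101M']
Mutations(Zeta) = ['A171C', 'A803M', 'I204Q', 'L996Y', 'T101M']
Intersection: ['A171C', 'A803M', 'L996Y', 'T101M'] ∩ ['A171C', 'A803M', 'I204Q', 'L996Y', 'T101M'] = ['A171C', 'A803M', 'L996Y', 'T101M']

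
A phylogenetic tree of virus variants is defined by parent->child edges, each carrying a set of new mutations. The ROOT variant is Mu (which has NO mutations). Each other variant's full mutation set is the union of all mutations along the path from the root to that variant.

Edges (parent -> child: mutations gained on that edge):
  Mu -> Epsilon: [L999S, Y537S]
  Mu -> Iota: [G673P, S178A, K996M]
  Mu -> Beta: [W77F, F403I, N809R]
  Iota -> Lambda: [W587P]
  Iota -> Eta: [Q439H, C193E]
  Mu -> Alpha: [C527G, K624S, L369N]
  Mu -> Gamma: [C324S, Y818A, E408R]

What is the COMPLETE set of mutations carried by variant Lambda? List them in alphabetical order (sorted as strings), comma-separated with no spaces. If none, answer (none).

Answer: G673P,K996M,S178A,W587P

Derivation:
At Mu: gained [] -> total []
At Iota: gained ['G673P', 'S178A', 'K996M'] -> total ['G673P', 'K996M', 'S178A']
At Lambda: gained ['W587P'] -> total ['G673P', 'K996M', 'S178A', 'W587P']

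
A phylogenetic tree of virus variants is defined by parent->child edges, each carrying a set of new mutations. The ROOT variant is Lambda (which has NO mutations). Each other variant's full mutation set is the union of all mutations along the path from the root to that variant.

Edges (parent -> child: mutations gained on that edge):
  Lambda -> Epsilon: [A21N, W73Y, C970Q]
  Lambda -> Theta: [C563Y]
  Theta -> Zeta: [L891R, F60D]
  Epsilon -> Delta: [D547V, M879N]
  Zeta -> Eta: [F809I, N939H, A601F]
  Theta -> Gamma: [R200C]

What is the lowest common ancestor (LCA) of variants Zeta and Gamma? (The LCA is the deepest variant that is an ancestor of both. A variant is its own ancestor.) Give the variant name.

Answer: Theta

Derivation:
Path from root to Zeta: Lambda -> Theta -> Zeta
  ancestors of Zeta: {Lambda, Theta, Zeta}
Path from root to Gamma: Lambda -> Theta -> Gamma
  ancestors of Gamma: {Lambda, Theta, Gamma}
Common ancestors: {Lambda, Theta}
Walk up from Gamma: Gamma (not in ancestors of Zeta), Theta (in ancestors of Zeta), Lambda (in ancestors of Zeta)
Deepest common ancestor (LCA) = Theta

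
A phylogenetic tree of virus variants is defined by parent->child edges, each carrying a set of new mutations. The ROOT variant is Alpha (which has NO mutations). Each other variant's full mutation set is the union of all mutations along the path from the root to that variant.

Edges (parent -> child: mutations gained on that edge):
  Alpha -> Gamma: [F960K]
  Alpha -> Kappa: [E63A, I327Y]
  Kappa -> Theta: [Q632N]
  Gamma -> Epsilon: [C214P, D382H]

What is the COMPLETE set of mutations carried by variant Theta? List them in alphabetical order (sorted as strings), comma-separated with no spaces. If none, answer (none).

Answer: E63A,I327Y,Q632N

Derivation:
At Alpha: gained [] -> total []
At Kappa: gained ['E63A', 'I327Y'] -> total ['E63A', 'I327Y']
At Theta: gained ['Q632N'] -> total ['E63A', 'I327Y', 'Q632N']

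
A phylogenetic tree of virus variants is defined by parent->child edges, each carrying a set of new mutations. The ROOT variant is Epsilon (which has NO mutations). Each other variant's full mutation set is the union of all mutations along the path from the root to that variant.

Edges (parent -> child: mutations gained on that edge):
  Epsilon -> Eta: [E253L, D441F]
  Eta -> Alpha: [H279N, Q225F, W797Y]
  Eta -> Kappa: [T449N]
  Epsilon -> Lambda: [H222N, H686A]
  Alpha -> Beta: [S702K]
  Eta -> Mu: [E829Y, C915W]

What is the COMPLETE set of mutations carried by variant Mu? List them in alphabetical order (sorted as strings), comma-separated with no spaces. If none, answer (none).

Answer: C915W,D441F,E253L,E829Y

Derivation:
At Epsilon: gained [] -> total []
At Eta: gained ['E253L', 'D441F'] -> total ['D441F', 'E253L']
At Mu: gained ['E829Y', 'C915W'] -> total ['C915W', 'D441F', 'E253L', 'E829Y']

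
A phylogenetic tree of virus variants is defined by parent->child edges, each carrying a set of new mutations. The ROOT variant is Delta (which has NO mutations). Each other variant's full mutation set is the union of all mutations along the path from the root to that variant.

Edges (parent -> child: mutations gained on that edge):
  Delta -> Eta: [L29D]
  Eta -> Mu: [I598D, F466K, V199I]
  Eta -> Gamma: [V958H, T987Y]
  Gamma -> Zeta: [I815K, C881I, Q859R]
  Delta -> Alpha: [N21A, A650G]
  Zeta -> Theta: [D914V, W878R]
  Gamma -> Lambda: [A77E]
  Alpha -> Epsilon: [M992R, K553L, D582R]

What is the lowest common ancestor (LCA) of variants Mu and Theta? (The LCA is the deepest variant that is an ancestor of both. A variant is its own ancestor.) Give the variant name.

Path from root to Mu: Delta -> Eta -> Mu
  ancestors of Mu: {Delta, Eta, Mu}
Path from root to Theta: Delta -> Eta -> Gamma -> Zeta -> Theta
  ancestors of Theta: {Delta, Eta, Gamma, Zeta, Theta}
Common ancestors: {Delta, Eta}
Walk up from Theta: Theta (not in ancestors of Mu), Zeta (not in ancestors of Mu), Gamma (not in ancestors of Mu), Eta (in ancestors of Mu), Delta (in ancestors of Mu)
Deepest common ancestor (LCA) = Eta

Answer: Eta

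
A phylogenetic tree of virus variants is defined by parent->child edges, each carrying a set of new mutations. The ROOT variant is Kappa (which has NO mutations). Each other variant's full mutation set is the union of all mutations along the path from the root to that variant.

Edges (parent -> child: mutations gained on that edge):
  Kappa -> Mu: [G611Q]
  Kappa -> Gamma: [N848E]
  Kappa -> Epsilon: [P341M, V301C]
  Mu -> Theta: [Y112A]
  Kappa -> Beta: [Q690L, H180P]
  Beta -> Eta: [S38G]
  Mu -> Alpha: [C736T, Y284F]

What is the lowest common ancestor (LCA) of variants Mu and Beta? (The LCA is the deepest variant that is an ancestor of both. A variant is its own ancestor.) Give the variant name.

Path from root to Mu: Kappa -> Mu
  ancestors of Mu: {Kappa, Mu}
Path from root to Beta: Kappa -> Beta
  ancestors of Beta: {Kappa, Beta}
Common ancestors: {Kappa}
Walk up from Beta: Beta (not in ancestors of Mu), Kappa (in ancestors of Mu)
Deepest common ancestor (LCA) = Kappa

Answer: Kappa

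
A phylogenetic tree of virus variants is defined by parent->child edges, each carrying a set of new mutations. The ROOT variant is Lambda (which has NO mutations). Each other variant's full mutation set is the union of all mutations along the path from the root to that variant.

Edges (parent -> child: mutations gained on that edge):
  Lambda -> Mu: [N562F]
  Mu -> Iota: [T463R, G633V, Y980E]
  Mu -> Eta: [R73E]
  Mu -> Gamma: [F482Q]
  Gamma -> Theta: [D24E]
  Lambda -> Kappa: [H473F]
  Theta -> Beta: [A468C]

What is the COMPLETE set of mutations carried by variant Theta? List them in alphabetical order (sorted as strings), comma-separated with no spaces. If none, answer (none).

At Lambda: gained [] -> total []
At Mu: gained ['N562F'] -> total ['N562F']
At Gamma: gained ['F482Q'] -> total ['F482Q', 'N562F']
At Theta: gained ['D24E'] -> total ['D24E', 'F482Q', 'N562F']

Answer: D24E,F482Q,N562F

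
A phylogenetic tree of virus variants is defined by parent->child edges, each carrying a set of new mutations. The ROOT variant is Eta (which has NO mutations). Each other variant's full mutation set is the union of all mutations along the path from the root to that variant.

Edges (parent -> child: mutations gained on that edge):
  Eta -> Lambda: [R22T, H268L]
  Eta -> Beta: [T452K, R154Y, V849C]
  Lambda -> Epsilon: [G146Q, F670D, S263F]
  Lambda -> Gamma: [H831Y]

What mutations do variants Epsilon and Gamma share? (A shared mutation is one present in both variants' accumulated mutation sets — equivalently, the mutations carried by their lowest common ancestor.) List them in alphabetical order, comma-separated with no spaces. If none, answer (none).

Accumulating mutations along path to Epsilon:
  At Eta: gained [] -> total []
  At Lambda: gained ['R22T', 'H268L'] -> total ['H268L', 'R22T']
  At Epsilon: gained ['G146Q', 'F670D', 'S263F'] -> total ['F670D', 'G146Q', 'H268L', 'R22T', 'S263F']
Mutations(Epsilon) = ['F670D', 'G146Q', 'H268L', 'R22T', 'S263F']
Accumulating mutations along path to Gamma:
  At Eta: gained [] -> total []
  At Lambda: gained ['R22T', 'H268L'] -> total ['H268L', 'R22T']
  At Gamma: gained ['H831Y'] -> total ['H268L', 'H831Y', 'R22T']
Mutations(Gamma) = ['H268L', 'H831Y', 'R22T']
Intersection: ['F670D', 'G146Q', 'H268L', 'R22T', 'S263F'] ∩ ['H268L', 'H831Y', 'R22T'] = ['H268L', 'R22T']

Answer: H268L,R22T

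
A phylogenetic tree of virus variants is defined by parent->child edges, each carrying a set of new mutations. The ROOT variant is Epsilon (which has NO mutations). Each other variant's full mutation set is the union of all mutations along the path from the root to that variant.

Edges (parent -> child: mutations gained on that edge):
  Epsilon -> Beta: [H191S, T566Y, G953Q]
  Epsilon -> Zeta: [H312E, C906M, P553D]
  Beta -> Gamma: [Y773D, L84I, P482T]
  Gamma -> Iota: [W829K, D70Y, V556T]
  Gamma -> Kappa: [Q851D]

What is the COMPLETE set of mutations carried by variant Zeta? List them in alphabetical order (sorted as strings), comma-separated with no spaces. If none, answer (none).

Answer: C906M,H312E,P553D

Derivation:
At Epsilon: gained [] -> total []
At Zeta: gained ['H312E', 'C906M', 'P553D'] -> total ['C906M', 'H312E', 'P553D']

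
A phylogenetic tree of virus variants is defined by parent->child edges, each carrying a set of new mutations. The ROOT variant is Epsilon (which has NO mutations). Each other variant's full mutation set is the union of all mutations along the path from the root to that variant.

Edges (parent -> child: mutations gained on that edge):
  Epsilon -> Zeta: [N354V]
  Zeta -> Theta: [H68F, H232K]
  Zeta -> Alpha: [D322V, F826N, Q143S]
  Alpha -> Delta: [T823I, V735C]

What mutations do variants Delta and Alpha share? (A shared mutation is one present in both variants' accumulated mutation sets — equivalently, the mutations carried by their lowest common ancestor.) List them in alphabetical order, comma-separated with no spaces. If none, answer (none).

Answer: D322V,F826N,N354V,Q143S

Derivation:
Accumulating mutations along path to Delta:
  At Epsilon: gained [] -> total []
  At Zeta: gained ['N354V'] -> total ['N354V']
  At Alpha: gained ['D322V', 'F826N', 'Q143S'] -> total ['D322V', 'F826N', 'N354V', 'Q143S']
  At Delta: gained ['T823I', 'V735C'] -> total ['D322V', 'F826N', 'N354V', 'Q143S', 'T823I', 'V735C']
Mutations(Delta) = ['D322V', 'F826N', 'N354V', 'Q143S', 'T823I', 'V735C']
Accumulating mutations along path to Alpha:
  At Epsilon: gained [] -> total []
  At Zeta: gained ['N354V'] -> total ['N354V']
  At Alpha: gained ['D322V', 'F826N', 'Q143S'] -> total ['D322V', 'F826N', 'N354V', 'Q143S']
Mutations(Alpha) = ['D322V', 'F826N', 'N354V', 'Q143S']
Intersection: ['D322V', 'F826N', 'N354V', 'Q143S', 'T823I', 'V735C'] ∩ ['D322V', 'F826N', 'N354V', 'Q143S'] = ['D322V', 'F826N', 'N354V', 'Q143S']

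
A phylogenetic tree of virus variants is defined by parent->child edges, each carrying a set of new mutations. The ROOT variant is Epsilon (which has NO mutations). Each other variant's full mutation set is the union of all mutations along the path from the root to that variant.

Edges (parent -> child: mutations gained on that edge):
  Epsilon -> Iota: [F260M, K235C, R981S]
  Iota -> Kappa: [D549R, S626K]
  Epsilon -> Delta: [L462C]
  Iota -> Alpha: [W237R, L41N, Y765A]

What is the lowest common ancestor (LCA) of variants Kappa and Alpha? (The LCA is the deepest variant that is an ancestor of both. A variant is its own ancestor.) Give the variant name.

Answer: Iota

Derivation:
Path from root to Kappa: Epsilon -> Iota -> Kappa
  ancestors of Kappa: {Epsilon, Iota, Kappa}
Path from root to Alpha: Epsilon -> Iota -> Alpha
  ancestors of Alpha: {Epsilon, Iota, Alpha}
Common ancestors: {Epsilon, Iota}
Walk up from Alpha: Alpha (not in ancestors of Kappa), Iota (in ancestors of Kappa), Epsilon (in ancestors of Kappa)
Deepest common ancestor (LCA) = Iota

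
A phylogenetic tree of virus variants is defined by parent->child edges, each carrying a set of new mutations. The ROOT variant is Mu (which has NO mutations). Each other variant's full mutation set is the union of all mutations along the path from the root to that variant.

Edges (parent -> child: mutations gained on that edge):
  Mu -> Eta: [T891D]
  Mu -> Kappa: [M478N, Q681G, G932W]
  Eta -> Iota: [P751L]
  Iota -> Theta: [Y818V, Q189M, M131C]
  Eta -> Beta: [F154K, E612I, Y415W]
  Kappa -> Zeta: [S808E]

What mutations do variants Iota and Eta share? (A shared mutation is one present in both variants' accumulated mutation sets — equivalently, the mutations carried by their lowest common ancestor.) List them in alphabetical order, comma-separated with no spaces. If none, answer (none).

Accumulating mutations along path to Iota:
  At Mu: gained [] -> total []
  At Eta: gained ['T891D'] -> total ['T891D']
  At Iota: gained ['P751L'] -> total ['P751L', 'T891D']
Mutations(Iota) = ['P751L', 'T891D']
Accumulating mutations along path to Eta:
  At Mu: gained [] -> total []
  At Eta: gained ['T891D'] -> total ['T891D']
Mutations(Eta) = ['T891D']
Intersection: ['P751L', 'T891D'] ∩ ['T891D'] = ['T891D']

Answer: T891D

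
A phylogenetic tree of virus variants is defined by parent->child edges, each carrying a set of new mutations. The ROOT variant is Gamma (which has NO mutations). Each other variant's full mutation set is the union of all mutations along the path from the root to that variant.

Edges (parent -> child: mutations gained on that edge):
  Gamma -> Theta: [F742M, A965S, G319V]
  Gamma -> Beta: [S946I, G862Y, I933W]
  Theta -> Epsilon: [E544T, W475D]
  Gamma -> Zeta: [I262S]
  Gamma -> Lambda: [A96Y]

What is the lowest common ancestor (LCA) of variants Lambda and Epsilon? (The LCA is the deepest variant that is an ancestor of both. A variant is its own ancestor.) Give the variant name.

Answer: Gamma

Derivation:
Path from root to Lambda: Gamma -> Lambda
  ancestors of Lambda: {Gamma, Lambda}
Path from root to Epsilon: Gamma -> Theta -> Epsilon
  ancestors of Epsilon: {Gamma, Theta, Epsilon}
Common ancestors: {Gamma}
Walk up from Epsilon: Epsilon (not in ancestors of Lambda), Theta (not in ancestors of Lambda), Gamma (in ancestors of Lambda)
Deepest common ancestor (LCA) = Gamma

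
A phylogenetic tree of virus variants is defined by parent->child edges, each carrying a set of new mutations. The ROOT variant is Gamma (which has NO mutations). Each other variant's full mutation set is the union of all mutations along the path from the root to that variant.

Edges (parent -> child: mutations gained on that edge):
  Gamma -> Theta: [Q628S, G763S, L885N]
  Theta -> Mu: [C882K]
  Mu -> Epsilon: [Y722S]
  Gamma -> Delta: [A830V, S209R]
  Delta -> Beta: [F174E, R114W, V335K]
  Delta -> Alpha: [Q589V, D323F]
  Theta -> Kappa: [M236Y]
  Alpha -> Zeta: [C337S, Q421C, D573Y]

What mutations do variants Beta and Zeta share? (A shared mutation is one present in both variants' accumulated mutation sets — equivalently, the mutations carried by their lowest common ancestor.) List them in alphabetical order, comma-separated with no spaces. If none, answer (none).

Accumulating mutations along path to Beta:
  At Gamma: gained [] -> total []
  At Delta: gained ['A830V', 'S209R'] -> total ['A830V', 'S209R']
  At Beta: gained ['F174E', 'R114W', 'V335K'] -> total ['A830V', 'F174E', 'R114W', 'S209R', 'V335K']
Mutations(Beta) = ['A830V', 'F174E', 'R114W', 'S209R', 'V335K']
Accumulating mutations along path to Zeta:
  At Gamma: gained [] -> total []
  At Delta: gained ['A830V', 'S209R'] -> total ['A830V', 'S209R']
  At Alpha: gained ['Q589V', 'D323F'] -> total ['A830V', 'D323F', 'Q589V', 'S209R']
  At Zeta: gained ['C337S', 'Q421C', 'D573Y'] -> total ['A830V', 'C337S', 'D323F', 'D573Y', 'Q421C', 'Q589V', 'S209R']
Mutations(Zeta) = ['A830V', 'C337S', 'D323F', 'D573Y', 'Q421C', 'Q589V', 'S209R']
Intersection: ['A830V', 'F174E', 'R114W', 'S209R', 'V335K'] ∩ ['A830V', 'C337S', 'D323F', 'D573Y', 'Q421C', 'Q589V', 'S209R'] = ['A830V', 'S209R']

Answer: A830V,S209R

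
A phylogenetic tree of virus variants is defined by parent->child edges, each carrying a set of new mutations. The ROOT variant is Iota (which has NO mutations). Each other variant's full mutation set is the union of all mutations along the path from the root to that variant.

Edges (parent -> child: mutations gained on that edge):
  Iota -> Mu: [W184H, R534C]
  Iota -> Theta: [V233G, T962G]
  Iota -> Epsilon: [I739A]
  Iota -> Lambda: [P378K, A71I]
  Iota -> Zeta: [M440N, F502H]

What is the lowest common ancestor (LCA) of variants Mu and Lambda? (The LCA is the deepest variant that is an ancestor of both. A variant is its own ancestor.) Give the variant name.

Path from root to Mu: Iota -> Mu
  ancestors of Mu: {Iota, Mu}
Path from root to Lambda: Iota -> Lambda
  ancestors of Lambda: {Iota, Lambda}
Common ancestors: {Iota}
Walk up from Lambda: Lambda (not in ancestors of Mu), Iota (in ancestors of Mu)
Deepest common ancestor (LCA) = Iota

Answer: Iota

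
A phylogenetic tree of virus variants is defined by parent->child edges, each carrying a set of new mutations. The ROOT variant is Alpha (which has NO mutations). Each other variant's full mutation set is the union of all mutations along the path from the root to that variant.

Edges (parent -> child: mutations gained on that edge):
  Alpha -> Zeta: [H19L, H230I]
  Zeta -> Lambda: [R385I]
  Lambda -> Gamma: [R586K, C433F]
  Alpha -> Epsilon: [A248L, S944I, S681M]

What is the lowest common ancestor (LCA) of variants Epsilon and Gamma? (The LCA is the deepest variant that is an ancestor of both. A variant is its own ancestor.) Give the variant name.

Answer: Alpha

Derivation:
Path from root to Epsilon: Alpha -> Epsilon
  ancestors of Epsilon: {Alpha, Epsilon}
Path from root to Gamma: Alpha -> Zeta -> Lambda -> Gamma
  ancestors of Gamma: {Alpha, Zeta, Lambda, Gamma}
Common ancestors: {Alpha}
Walk up from Gamma: Gamma (not in ancestors of Epsilon), Lambda (not in ancestors of Epsilon), Zeta (not in ancestors of Epsilon), Alpha (in ancestors of Epsilon)
Deepest common ancestor (LCA) = Alpha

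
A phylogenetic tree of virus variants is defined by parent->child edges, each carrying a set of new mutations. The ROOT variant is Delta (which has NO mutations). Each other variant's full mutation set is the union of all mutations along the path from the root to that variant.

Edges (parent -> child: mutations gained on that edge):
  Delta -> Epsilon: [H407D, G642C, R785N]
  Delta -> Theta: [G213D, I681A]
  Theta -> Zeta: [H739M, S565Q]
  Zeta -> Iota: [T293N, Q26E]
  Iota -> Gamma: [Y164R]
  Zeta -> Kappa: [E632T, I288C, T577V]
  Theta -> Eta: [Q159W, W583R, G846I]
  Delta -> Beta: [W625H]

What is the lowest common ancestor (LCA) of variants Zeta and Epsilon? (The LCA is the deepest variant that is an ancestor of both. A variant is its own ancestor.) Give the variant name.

Path from root to Zeta: Delta -> Theta -> Zeta
  ancestors of Zeta: {Delta, Theta, Zeta}
Path from root to Epsilon: Delta -> Epsilon
  ancestors of Epsilon: {Delta, Epsilon}
Common ancestors: {Delta}
Walk up from Epsilon: Epsilon (not in ancestors of Zeta), Delta (in ancestors of Zeta)
Deepest common ancestor (LCA) = Delta

Answer: Delta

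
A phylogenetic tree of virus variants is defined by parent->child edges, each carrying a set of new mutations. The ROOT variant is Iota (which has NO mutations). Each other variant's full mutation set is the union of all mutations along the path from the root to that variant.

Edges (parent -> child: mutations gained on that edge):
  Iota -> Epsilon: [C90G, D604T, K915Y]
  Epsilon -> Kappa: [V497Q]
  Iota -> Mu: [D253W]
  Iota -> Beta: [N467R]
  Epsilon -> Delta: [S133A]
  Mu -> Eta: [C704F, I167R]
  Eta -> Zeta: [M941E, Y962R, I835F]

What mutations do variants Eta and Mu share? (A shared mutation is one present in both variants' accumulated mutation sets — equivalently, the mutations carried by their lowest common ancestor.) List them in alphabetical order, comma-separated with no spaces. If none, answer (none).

Accumulating mutations along path to Eta:
  At Iota: gained [] -> total []
  At Mu: gained ['D253W'] -> total ['D253W']
  At Eta: gained ['C704F', 'I167R'] -> total ['C704F', 'D253W', 'I167R']
Mutations(Eta) = ['C704F', 'D253W', 'I167R']
Accumulating mutations along path to Mu:
  At Iota: gained [] -> total []
  At Mu: gained ['D253W'] -> total ['D253W']
Mutations(Mu) = ['D253W']
Intersection: ['C704F', 'D253W', 'I167R'] ∩ ['D253W'] = ['D253W']

Answer: D253W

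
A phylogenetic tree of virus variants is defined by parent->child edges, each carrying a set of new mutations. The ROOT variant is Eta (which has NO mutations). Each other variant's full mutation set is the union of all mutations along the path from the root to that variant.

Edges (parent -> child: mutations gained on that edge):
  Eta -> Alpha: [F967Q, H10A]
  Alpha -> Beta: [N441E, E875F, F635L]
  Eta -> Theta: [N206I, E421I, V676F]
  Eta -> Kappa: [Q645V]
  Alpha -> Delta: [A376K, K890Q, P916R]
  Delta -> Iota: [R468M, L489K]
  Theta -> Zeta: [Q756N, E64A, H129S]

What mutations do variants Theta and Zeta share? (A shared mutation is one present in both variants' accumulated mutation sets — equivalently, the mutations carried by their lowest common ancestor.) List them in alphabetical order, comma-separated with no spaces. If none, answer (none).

Accumulating mutations along path to Theta:
  At Eta: gained [] -> total []
  At Theta: gained ['N206I', 'E421I', 'V676F'] -> total ['E421I', 'N206I', 'V676F']
Mutations(Theta) = ['E421I', 'N206I', 'V676F']
Accumulating mutations along path to Zeta:
  At Eta: gained [] -> total []
  At Theta: gained ['N206I', 'E421I', 'V676F'] -> total ['E421I', 'N206I', 'V676F']
  At Zeta: gained ['Q756N', 'E64A', 'H129S'] -> total ['E421I', 'E64A', 'H129S', 'N206I', 'Q756N', 'V676F']
Mutations(Zeta) = ['E421I', 'E64A', 'H129S', 'N206I', 'Q756N', 'V676F']
Intersection: ['E421I', 'N206I', 'V676F'] ∩ ['E421I', 'E64A', 'H129S', 'N206I', 'Q756N', 'V676F'] = ['E421I', 'N206I', 'V676F']

Answer: E421I,N206I,V676F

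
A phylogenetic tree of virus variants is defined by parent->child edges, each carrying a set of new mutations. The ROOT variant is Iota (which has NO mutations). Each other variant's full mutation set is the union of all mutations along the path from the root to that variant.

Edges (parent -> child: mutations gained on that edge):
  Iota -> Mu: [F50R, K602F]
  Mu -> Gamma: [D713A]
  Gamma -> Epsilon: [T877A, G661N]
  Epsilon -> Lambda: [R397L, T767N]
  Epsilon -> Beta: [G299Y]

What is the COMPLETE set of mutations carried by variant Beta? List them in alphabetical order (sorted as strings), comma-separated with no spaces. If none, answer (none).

At Iota: gained [] -> total []
At Mu: gained ['F50R', 'K602F'] -> total ['F50R', 'K602F']
At Gamma: gained ['D713A'] -> total ['D713A', 'F50R', 'K602F']
At Epsilon: gained ['T877A', 'G661N'] -> total ['D713A', 'F50R', 'G661N', 'K602F', 'T877A']
At Beta: gained ['G299Y'] -> total ['D713A', 'F50R', 'G299Y', 'G661N', 'K602F', 'T877A']

Answer: D713A,F50R,G299Y,G661N,K602F,T877A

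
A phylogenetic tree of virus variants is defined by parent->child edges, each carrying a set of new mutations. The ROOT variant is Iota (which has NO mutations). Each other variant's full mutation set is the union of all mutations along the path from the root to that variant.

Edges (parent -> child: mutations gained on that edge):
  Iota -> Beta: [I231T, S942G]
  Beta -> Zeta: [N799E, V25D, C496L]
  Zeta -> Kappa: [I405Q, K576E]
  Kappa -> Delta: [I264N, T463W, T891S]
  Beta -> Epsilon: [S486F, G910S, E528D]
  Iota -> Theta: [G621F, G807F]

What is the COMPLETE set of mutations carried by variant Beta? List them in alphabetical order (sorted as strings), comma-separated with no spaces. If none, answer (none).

At Iota: gained [] -> total []
At Beta: gained ['I231T', 'S942G'] -> total ['I231T', 'S942G']

Answer: I231T,S942G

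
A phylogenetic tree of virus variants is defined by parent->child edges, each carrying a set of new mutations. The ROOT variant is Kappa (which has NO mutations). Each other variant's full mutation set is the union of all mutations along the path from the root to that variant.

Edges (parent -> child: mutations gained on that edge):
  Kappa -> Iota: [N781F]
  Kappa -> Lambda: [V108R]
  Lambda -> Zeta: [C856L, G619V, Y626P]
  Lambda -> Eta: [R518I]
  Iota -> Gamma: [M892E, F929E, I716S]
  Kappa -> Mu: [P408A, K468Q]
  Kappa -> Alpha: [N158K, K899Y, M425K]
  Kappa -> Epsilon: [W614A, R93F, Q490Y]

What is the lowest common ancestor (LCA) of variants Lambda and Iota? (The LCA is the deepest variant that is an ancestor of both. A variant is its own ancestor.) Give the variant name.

Answer: Kappa

Derivation:
Path from root to Lambda: Kappa -> Lambda
  ancestors of Lambda: {Kappa, Lambda}
Path from root to Iota: Kappa -> Iota
  ancestors of Iota: {Kappa, Iota}
Common ancestors: {Kappa}
Walk up from Iota: Iota (not in ancestors of Lambda), Kappa (in ancestors of Lambda)
Deepest common ancestor (LCA) = Kappa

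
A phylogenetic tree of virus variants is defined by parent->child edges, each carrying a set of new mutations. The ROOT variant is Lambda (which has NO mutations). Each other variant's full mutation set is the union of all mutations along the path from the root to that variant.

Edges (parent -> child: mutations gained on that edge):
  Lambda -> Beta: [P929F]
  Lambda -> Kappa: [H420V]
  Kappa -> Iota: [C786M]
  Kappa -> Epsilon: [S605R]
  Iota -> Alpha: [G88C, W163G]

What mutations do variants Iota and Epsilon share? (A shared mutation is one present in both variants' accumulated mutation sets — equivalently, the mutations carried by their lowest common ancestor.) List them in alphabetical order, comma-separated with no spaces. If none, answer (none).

Answer: H420V

Derivation:
Accumulating mutations along path to Iota:
  At Lambda: gained [] -> total []
  At Kappa: gained ['H420V'] -> total ['H420V']
  At Iota: gained ['C786M'] -> total ['C786M', 'H420V']
Mutations(Iota) = ['C786M', 'H420V']
Accumulating mutations along path to Epsilon:
  At Lambda: gained [] -> total []
  At Kappa: gained ['H420V'] -> total ['H420V']
  At Epsilon: gained ['S605R'] -> total ['H420V', 'S605R']
Mutations(Epsilon) = ['H420V', 'S605R']
Intersection: ['C786M', 'H420V'] ∩ ['H420V', 'S605R'] = ['H420V']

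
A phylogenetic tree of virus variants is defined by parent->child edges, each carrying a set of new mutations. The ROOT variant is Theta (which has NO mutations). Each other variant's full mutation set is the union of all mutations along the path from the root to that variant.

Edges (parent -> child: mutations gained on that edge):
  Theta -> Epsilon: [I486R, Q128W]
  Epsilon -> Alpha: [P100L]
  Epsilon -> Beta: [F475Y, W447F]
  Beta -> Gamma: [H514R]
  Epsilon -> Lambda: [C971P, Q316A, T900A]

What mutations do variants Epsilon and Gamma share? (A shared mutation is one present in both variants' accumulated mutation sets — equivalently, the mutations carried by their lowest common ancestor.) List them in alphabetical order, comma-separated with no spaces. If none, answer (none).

Answer: I486R,Q128W

Derivation:
Accumulating mutations along path to Epsilon:
  At Theta: gained [] -> total []
  At Epsilon: gained ['I486R', 'Q128W'] -> total ['I486R', 'Q128W']
Mutations(Epsilon) = ['I486R', 'Q128W']
Accumulating mutations along path to Gamma:
  At Theta: gained [] -> total []
  At Epsilon: gained ['I486R', 'Q128W'] -> total ['I486R', 'Q128W']
  At Beta: gained ['F475Y', 'W447F'] -> total ['F475Y', 'I486R', 'Q128W', 'W447F']
  At Gamma: gained ['H514R'] -> total ['F475Y', 'H514R', 'I486R', 'Q128W', 'W447F']
Mutations(Gamma) = ['F475Y', 'H514R', 'I486R', 'Q128W', 'W447F']
Intersection: ['I486R', 'Q128W'] ∩ ['F475Y', 'H514R', 'I486R', 'Q128W', 'W447F'] = ['I486R', 'Q128W']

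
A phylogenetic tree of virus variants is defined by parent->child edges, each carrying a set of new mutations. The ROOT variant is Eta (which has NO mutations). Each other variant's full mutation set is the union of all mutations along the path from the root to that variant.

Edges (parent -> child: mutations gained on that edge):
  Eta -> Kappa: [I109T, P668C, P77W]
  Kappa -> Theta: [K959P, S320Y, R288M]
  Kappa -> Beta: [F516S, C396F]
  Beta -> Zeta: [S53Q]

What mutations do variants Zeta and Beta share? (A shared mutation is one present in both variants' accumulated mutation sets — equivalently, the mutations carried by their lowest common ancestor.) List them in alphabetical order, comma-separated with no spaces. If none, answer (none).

Answer: C396F,F516S,I109T,P668C,P77W

Derivation:
Accumulating mutations along path to Zeta:
  At Eta: gained [] -> total []
  At Kappa: gained ['I109T', 'P668C', 'P77W'] -> total ['I109T', 'P668C', 'P77W']
  At Beta: gained ['F516S', 'C396F'] -> total ['C396F', 'F516S', 'I109T', 'P668C', 'P77W']
  At Zeta: gained ['S53Q'] -> total ['C396F', 'F516S', 'I109T', 'P668C', 'P77W', 'S53Q']
Mutations(Zeta) = ['C396F', 'F516S', 'I109T', 'P668C', 'P77W', 'S53Q']
Accumulating mutations along path to Beta:
  At Eta: gained [] -> total []
  At Kappa: gained ['I109T', 'P668C', 'P77W'] -> total ['I109T', 'P668C', 'P77W']
  At Beta: gained ['F516S', 'C396F'] -> total ['C396F', 'F516S', 'I109T', 'P668C', 'P77W']
Mutations(Beta) = ['C396F', 'F516S', 'I109T', 'P668C', 'P77W']
Intersection: ['C396F', 'F516S', 'I109T', 'P668C', 'P77W', 'S53Q'] ∩ ['C396F', 'F516S', 'I109T', 'P668C', 'P77W'] = ['C396F', 'F516S', 'I109T', 'P668C', 'P77W']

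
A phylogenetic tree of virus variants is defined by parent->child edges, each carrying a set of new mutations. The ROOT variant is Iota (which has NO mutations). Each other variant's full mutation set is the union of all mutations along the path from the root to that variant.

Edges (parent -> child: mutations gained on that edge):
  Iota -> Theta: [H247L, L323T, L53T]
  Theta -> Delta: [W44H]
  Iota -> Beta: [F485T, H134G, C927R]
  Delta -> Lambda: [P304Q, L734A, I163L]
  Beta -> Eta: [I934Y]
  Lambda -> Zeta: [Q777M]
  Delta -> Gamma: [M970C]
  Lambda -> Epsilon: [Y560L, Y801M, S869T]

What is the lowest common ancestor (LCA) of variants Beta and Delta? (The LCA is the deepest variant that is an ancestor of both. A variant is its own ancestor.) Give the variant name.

Answer: Iota

Derivation:
Path from root to Beta: Iota -> Beta
  ancestors of Beta: {Iota, Beta}
Path from root to Delta: Iota -> Theta -> Delta
  ancestors of Delta: {Iota, Theta, Delta}
Common ancestors: {Iota}
Walk up from Delta: Delta (not in ancestors of Beta), Theta (not in ancestors of Beta), Iota (in ancestors of Beta)
Deepest common ancestor (LCA) = Iota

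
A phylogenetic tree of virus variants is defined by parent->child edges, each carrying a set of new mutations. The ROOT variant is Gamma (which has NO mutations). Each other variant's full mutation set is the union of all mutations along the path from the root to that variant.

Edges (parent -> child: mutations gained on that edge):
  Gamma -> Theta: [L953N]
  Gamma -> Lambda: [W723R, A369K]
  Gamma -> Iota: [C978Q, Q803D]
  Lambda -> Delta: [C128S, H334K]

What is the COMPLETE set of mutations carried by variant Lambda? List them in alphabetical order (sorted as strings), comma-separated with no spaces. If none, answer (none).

Answer: A369K,W723R

Derivation:
At Gamma: gained [] -> total []
At Lambda: gained ['W723R', 'A369K'] -> total ['A369K', 'W723R']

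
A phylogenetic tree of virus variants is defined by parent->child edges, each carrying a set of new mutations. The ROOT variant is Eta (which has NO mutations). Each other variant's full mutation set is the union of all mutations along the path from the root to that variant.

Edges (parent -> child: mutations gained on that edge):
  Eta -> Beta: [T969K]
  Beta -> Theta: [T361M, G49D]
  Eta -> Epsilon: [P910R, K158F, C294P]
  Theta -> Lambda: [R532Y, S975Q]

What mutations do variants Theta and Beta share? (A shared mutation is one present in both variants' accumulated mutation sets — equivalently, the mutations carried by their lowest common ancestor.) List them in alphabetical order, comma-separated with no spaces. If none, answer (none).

Answer: T969K

Derivation:
Accumulating mutations along path to Theta:
  At Eta: gained [] -> total []
  At Beta: gained ['T969K'] -> total ['T969K']
  At Theta: gained ['T361M', 'G49D'] -> total ['G49D', 'T361M', 'T969K']
Mutations(Theta) = ['G49D', 'T361M', 'T969K']
Accumulating mutations along path to Beta:
  At Eta: gained [] -> total []
  At Beta: gained ['T969K'] -> total ['T969K']
Mutations(Beta) = ['T969K']
Intersection: ['G49D', 'T361M', 'T969K'] ∩ ['T969K'] = ['T969K']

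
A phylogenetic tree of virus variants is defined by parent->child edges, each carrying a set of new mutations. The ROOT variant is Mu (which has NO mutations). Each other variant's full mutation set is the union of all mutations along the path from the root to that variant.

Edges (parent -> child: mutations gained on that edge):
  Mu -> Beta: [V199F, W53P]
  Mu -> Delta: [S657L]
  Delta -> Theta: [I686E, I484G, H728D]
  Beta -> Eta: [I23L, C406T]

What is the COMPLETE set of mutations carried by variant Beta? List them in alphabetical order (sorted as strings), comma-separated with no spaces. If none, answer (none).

At Mu: gained [] -> total []
At Beta: gained ['V199F', 'W53P'] -> total ['V199F', 'W53P']

Answer: V199F,W53P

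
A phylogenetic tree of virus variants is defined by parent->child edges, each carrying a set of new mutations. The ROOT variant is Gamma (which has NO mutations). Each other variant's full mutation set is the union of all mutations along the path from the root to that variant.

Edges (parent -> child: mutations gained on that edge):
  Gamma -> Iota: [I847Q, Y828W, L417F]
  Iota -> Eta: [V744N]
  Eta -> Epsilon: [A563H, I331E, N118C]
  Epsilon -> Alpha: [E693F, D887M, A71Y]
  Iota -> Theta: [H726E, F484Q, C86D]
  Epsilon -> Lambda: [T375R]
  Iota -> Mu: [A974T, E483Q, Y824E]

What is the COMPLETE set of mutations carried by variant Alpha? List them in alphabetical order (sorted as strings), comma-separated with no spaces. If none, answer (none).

Answer: A563H,A71Y,D887M,E693F,I331E,I847Q,L417F,N118C,V744N,Y828W

Derivation:
At Gamma: gained [] -> total []
At Iota: gained ['I847Q', 'Y828W', 'L417F'] -> total ['I847Q', 'L417F', 'Y828W']
At Eta: gained ['V744N'] -> total ['I847Q', 'L417F', 'V744N', 'Y828W']
At Epsilon: gained ['A563H', 'I331E', 'N118C'] -> total ['A563H', 'I331E', 'I847Q', 'L417F', 'N118C', 'V744N', 'Y828W']
At Alpha: gained ['E693F', 'D887M', 'A71Y'] -> total ['A563H', 'A71Y', 'D887M', 'E693F', 'I331E', 'I847Q', 'L417F', 'N118C', 'V744N', 'Y828W']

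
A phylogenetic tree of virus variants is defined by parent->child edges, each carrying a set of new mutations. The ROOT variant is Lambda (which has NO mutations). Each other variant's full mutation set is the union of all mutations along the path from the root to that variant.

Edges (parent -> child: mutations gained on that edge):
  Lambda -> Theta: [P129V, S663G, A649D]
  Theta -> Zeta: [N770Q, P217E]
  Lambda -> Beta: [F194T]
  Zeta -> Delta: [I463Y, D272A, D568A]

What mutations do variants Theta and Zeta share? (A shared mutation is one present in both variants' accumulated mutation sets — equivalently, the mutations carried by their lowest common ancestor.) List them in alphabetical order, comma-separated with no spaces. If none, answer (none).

Answer: A649D,P129V,S663G

Derivation:
Accumulating mutations along path to Theta:
  At Lambda: gained [] -> total []
  At Theta: gained ['P129V', 'S663G', 'A649D'] -> total ['A649D', 'P129V', 'S663G']
Mutations(Theta) = ['A649D', 'P129V', 'S663G']
Accumulating mutations along path to Zeta:
  At Lambda: gained [] -> total []
  At Theta: gained ['P129V', 'S663G', 'A649D'] -> total ['A649D', 'P129V', 'S663G']
  At Zeta: gained ['N770Q', 'P217E'] -> total ['A649D', 'N770Q', 'P129V', 'P217E', 'S663G']
Mutations(Zeta) = ['A649D', 'N770Q', 'P129V', 'P217E', 'S663G']
Intersection: ['A649D', 'P129V', 'S663G'] ∩ ['A649D', 'N770Q', 'P129V', 'P217E', 'S663G'] = ['A649D', 'P129V', 'S663G']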